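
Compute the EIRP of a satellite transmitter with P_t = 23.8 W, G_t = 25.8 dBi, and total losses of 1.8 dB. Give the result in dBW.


Pt = 23.8 W = 13.7658 dBW
EIRP = Pt_dBW + Gt - losses = 13.7658 + 25.8 - 1.8 = 37.7658 dBW

37.7658 dBW


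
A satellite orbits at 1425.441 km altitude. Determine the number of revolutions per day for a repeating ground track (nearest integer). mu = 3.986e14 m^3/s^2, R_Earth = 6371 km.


r = 7.796441e+06 m
T = 2*pi*sqrt(r^3/mu) = 6851.0292 s = 114.1838 min
revs/day = 1440 / 114.1838 = 12.6112
Rounded: 13 revolutions per day

13 revolutions per day


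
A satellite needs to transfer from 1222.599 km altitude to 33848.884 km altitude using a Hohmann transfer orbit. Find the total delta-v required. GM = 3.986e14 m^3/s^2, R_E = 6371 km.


r1 = 7593.5990 km = 7.593599e+06 m
r2 = 40219.8840 km = 4.0219884e+07 m
dv1 = sqrt(mu/r1)*(sqrt(2*r2/(r1+r2)) - 1) = 2152.2347 m/s
dv2 = sqrt(mu/r2)*(1 - sqrt(2*r1/(r1+r2))) = 1373.8600 m/s
total dv = |dv1| + |dv2| = 2152.2347 + 1373.8600 = 3526.0947 m/s = 3.5261 km/s

3.5261 km/s


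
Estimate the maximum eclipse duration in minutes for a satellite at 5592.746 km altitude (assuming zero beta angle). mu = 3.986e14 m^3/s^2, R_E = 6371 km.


r = 11963.7460 km
T = 217.0505 min
Eclipse fraction = arcsin(R_E/r)/pi = arcsin(6371.0000/11963.7460)/pi
= arcsin(0.5325255)/pi = 0.178757
Eclipse duration = 0.178757 * 217.0505 = 38.7993 min

38.7993 minutes


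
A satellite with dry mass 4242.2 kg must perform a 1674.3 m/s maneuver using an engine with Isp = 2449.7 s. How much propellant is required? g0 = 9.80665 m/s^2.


ve = Isp * g0 = 2449.7 * 9.80665 = 24023.350505 m/s
mass ratio = exp(dv/ve) = exp(1674.3/24023.350505) = 1.07218079
m_prop = m_dry * (mr - 1) = 4242.2 * (1.07218079 - 1)
m_prop = 306.2053 kg

306.2053 kg


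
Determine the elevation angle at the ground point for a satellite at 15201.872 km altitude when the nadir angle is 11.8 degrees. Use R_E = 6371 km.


r = R_E + alt = 21572.8720 km
Law of sines in the satellite / Earth-center / ground-point triangle:
  sin(nadir)/R_E = sin(90 + el)/r  =>  cos(el) = (r/R_E)*sin(nadir)
cos(el) = (21572.8720 / 6371.0000) * sin(11.8 deg) = 0.692445
el = arccos(0.692445) = 46.1760 deg
(Earth-central angle = 90 - nadir - el = 32.0240 deg)

46.1760 degrees


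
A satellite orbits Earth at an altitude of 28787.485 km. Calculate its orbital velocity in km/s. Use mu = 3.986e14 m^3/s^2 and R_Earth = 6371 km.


r = R_E + alt = 6371.0 + 28787.485 = 35158.4850 km = 3.5158485e+07 m
v = sqrt(mu/r) = sqrt(3.986e14 / 3.5158485e+07) = 3367.0811 m/s = 3.3671 km/s

3.3671 km/s


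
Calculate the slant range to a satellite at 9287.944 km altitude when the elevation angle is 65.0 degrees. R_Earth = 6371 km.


h = 9287.944 km, el = 65.0 deg
d = -R_E*sin(el) + sqrt((R_E*sin(el))^2 + 2*R_E*h + h^2)
d = -6371.0000*sin(1.1345) + sqrt((6371.0000*0.9063078)^2 + 2*6371.0000*9287.944 + 9287.944^2)
d = 9651.6372 km

9651.6372 km


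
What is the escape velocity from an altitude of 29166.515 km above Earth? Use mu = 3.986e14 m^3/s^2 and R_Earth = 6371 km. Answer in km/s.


r = 6371.0 + 29166.515 = 35537.5150 km = 3.5537515e+07 m
v_esc = sqrt(2*mu/r) = sqrt(2*3.986e14 / 3.5537515e+07)
v_esc = 4736.3100 m/s = 4.7363 km/s

4.7363 km/s


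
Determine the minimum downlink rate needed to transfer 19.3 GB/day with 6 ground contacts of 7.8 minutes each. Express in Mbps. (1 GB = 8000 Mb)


total contact time = 6 * 7.8 * 60 = 2808.0000 s
data = 19.3 GB = 154400.0000 Mb
rate = 154400.0000 / 2808.0000 = 54.9858 Mbps

54.9858 Mbps


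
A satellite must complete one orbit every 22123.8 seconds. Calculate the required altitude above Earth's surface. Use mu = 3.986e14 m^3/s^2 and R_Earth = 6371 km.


T = 22123.8 s
r = (mu*T^2/(4*pi^2))^(1/3) = (3.986e14 * 22123.8^2 / (4*pi^2))^(1/3)
r = 1.7033308e+07 m = 17033.3081 km
alt = r - R_E = 17033.3081 - 6371 = 10662.3081 km

10662.3081 km


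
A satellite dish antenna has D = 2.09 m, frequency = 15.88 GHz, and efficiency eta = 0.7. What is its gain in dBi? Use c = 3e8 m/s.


lambda = c/f = 3e8 / 1.588e+10 = 0.01889169 m
G = eta*(pi*D/lambda)^2 = 0.7*(pi*2.09/0.01889169)^2
G = 84556.8595 (linear)
G = 10*log10(84556.8595) = 49.2715 dBi

49.2715 dBi


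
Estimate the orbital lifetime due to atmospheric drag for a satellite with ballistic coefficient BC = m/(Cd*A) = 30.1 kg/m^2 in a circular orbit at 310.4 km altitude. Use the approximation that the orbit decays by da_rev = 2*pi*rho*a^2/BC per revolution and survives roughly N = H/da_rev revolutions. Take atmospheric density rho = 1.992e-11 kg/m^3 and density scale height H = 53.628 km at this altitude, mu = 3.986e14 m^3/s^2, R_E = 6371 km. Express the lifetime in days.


a = R_E + alt = 6681.4000 km = 6.6814e+06 m
da_rev = 2*pi*rho*a^2/BC = 2*pi*1.992e-11*(6.6814e+06)^2/30.1 = 185.625507 m per revolution
N = H/da_rev = 53628.0000 m / 185.625507 m = 288.9043 revolutions
P = 2*pi*sqrt(a^3/mu) = 5435.1612 s
lifetime = N*P = 288.9043 * 5435.1612 = 1.5702412e+06 s = 18.1741 days

18.1741 days


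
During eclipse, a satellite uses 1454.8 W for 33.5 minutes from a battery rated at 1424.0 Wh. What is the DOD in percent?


E_used = P * t / 60 = 1454.8 * 33.5 / 60 = 812.2633 Wh
DOD = E_used / E_total * 100 = 812.2633 / 1424.0 * 100
DOD = 57.0410 %

57.0410 %


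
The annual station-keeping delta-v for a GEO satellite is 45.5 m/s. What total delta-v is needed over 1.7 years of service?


dV = rate * years = 45.5 * 1.7
dV = 77.3500 m/s

77.3500 m/s


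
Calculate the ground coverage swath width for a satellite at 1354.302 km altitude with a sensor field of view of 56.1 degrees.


FOV = 56.1 deg = 0.9791297 rad
swath = 2 * alt * tan(FOV/2) = 2 * 1354.302 * tan(0.4895649)
swath = 2 * 1354.302 * 0.5328293
swath = 1443.2237 km

1443.2237 km


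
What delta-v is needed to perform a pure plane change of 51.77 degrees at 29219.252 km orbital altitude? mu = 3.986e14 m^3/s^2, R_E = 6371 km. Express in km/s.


r = 35590.2520 km = 3.5590252e+07 m
V = sqrt(mu/r) = 3346.5947 m/s
di = 51.77 deg = 0.903557 rad
dV = 2*V*sin(di/2) = 2*3346.5947*sin(0.4517785)
dV = 2922.0207 m/s = 2.9220 km/s

2.9220 km/s


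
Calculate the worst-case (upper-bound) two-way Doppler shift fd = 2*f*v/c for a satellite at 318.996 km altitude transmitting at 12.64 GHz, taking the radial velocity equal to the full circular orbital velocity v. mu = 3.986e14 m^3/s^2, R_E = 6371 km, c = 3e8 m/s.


r = 6.689996e+06 m
v = sqrt(mu/r) = 7718.9054 m/s (worst-case radial velocity)
f = 12.64 GHz = 1.264e+10 Hz
fd = 2*f*v/c = 2*1.264e+10*7718.9054/3.0e+08
fd = 650446.4280 Hz

650446.4280 Hz


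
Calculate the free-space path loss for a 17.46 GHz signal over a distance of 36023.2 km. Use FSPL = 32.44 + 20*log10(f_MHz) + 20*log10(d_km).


f = 17.46 GHz = 17460.0000 MHz
d = 36023.2 km
FSPL = 32.44 + 20*log10(17460.0000) + 20*log10(36023.2)
FSPL = 32.44 + 84.8409 + 91.1316
FSPL = 208.4125 dB

208.4125 dB


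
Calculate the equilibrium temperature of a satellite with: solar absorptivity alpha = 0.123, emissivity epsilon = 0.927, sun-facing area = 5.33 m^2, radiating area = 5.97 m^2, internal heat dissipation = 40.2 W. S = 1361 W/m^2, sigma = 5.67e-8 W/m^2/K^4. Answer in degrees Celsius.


Numerator = alpha*S*A_sun + Q_int = 0.123*1361*5.33 + 40.2 = 932.4580 W
Denominator = eps*sigma*A_rad = 0.927*5.67e-8*5.97 = 3.1378857e-07 W/K^4
T^4 = 2.9716123e+09 K^4
T = 233.4791 K = -39.6709 C

-39.6709 degrees Celsius


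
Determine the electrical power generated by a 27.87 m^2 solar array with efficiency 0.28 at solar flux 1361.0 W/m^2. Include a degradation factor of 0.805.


P = area * eta * S * degradation
P = 27.87 * 0.28 * 1361.0 * 0.805
P = 8549.6632 W

8549.6632 W


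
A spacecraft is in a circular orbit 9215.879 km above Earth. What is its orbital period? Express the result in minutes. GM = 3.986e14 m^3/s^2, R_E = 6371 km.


r = 15586.8790 km = 1.5586879e+07 m
T = 2*pi*sqrt(r^3/mu) = 2*pi*sqrt(3.7868447e+21 / 3.986e14)
T = 19366.4477 s = 322.7741 min

322.7741 minutes


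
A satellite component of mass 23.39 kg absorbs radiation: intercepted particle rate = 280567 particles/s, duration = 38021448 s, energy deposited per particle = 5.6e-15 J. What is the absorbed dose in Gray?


Total energy deposited = rate * time * E_per
  = 280567 * 38021448 * 5.6e-15 = 0.05973836 J
Dose = E_total / mass = 0.05973836 / 23.39
Dose = 0.002554013 Gy

0.0026 Gy


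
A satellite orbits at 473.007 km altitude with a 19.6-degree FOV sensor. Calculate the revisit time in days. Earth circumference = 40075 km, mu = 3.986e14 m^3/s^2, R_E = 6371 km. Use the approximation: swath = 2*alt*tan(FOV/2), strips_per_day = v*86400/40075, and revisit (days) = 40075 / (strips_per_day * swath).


swath = 2*473.007*tan(0.1710423) = 163.4050 km
v = sqrt(mu/r) = 7631.5618 m/s = 7.6316 km/s
strips/day = v*86400/40075 = 7.6316*86400/40075 = 16.4533
coverage/day = strips * swath = 16.4533 * 163.4050 = 2688.5552 km
revisit = 40075 / 2688.5552 = 14.9058 days

14.9058 days


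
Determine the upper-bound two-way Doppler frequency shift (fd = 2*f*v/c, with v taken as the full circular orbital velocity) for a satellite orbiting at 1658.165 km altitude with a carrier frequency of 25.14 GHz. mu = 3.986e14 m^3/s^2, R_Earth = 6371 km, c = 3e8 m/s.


r = 8.029165e+06 m
v = sqrt(mu/r) = 7045.8510 m/s (worst-case radial velocity)
f = 25.14 GHz = 2.514e+10 Hz
fd = 2*f*v/c = 2*2.514e+10*7045.8510/3.0e+08
fd = 1.1808846e+06 Hz

1.1809e+06 Hz


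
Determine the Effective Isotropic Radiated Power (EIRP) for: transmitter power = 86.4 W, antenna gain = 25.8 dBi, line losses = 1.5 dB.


Pt = 86.4 W = 19.3651 dBW
EIRP = Pt_dBW + Gt - losses = 19.3651 + 25.8 - 1.5 = 43.6651 dBW

43.6651 dBW


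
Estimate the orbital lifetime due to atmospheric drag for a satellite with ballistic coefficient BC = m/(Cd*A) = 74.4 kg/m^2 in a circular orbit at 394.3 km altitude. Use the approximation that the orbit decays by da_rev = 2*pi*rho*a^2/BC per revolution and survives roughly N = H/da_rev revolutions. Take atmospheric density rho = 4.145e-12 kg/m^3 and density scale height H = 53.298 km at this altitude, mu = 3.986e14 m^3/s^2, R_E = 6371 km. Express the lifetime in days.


a = R_E + alt = 6765.3000 km = 6.7653e+06 m
da_rev = 2*pi*rho*a^2/BC = 2*pi*4.145e-12*(6.7653e+06)^2/74.4 = 16.021589 m per revolution
N = H/da_rev = 53298.0000 m / 16.021589 m = 3326.6363 revolutions
P = 2*pi*sqrt(a^3/mu) = 5537.8579 s
lifetime = N*P = 3326.6363 * 5537.8579 = 1.8422439e+07 s = 213.2227 days

213.2227 days


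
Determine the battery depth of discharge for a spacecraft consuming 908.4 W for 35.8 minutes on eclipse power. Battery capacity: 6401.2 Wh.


E_used = P * t / 60 = 908.4 * 35.8 / 60 = 542.0120 Wh
DOD = E_used / E_total * 100 = 542.0120 / 6401.2 * 100
DOD = 8.4673 %

8.4673 %


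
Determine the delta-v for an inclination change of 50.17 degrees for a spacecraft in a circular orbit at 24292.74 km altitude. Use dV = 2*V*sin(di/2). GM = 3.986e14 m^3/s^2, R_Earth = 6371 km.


r = 30663.7400 km = 3.066374e+07 m
V = sqrt(mu/r) = 3605.4218 m/s
di = 50.17 deg = 0.8756317 rad
dV = 2*V*sin(di/2) = 2*3605.4218*sin(0.4378158)
dV = 3057.1261 m/s = 3.0571 km/s

3.0571 km/s


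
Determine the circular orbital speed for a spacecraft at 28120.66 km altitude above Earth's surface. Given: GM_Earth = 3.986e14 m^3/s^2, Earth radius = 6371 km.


r = R_E + alt = 6371.0 + 28120.66 = 34491.6600 km = 3.449166e+07 m
v = sqrt(mu/r) = sqrt(3.986e14 / 3.449166e+07) = 3399.4730 m/s = 3.3995 km/s

3.3995 km/s


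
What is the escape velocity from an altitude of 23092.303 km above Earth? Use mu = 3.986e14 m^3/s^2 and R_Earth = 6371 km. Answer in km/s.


r = 6371.0 + 23092.303 = 29463.3030 km = 2.9463303e+07 m
v_esc = sqrt(2*mu/r) = sqrt(2*3.986e14 / 2.9463303e+07)
v_esc = 5201.6716 m/s = 5.2017 km/s

5.2017 km/s


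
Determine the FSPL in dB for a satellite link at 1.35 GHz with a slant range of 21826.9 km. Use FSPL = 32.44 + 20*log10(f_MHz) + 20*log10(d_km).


f = 1.35 GHz = 1350.0000 MHz
d = 21826.9 km
FSPL = 32.44 + 20*log10(1350.0000) + 20*log10(21826.9)
FSPL = 32.44 + 62.6067 + 86.7798
FSPL = 181.8265 dB

181.8265 dB


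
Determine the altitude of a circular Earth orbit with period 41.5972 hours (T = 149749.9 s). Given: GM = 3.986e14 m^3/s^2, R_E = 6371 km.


T = 149749.9 s
r = (mu*T^2/(4*pi^2))^(1/3) = (3.986e14 * 149749.9^2 / (4*pi^2))^(1/3)
r = 6.0949509e+07 m = 60949.5093 km
alt = r - R_E = 60949.5093 - 6371 = 54578.5093 km

54578.5093 km


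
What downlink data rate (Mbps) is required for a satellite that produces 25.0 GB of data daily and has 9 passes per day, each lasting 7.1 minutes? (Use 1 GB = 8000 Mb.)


total contact time = 9 * 7.1 * 60 = 3834.0000 s
data = 25.0 GB = 200000.0000 Mb
rate = 200000.0000 / 3834.0000 = 52.1648 Mbps

52.1648 Mbps


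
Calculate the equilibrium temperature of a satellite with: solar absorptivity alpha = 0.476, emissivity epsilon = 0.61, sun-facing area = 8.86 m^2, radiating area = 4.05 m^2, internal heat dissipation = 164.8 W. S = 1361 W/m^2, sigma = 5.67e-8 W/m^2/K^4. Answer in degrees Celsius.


Numerator = alpha*S*A_sun + Q_int = 0.476*1361*8.86 + 164.8 = 5904.6270 W
Denominator = eps*sigma*A_rad = 0.61*5.67e-8*4.05 = 1.4007735e-07 W/K^4
T^4 = 4.2152618e+10 K^4
T = 453.1126 K = 179.9626 C

179.9626 degrees Celsius


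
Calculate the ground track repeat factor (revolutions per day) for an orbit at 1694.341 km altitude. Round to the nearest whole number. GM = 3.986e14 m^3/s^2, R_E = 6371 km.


r = 8.065341e+06 m
T = 2*pi*sqrt(r^3/mu) = 7208.5070 s = 120.1418 min
revs/day = 1440 / 120.1418 = 11.9858
Rounded: 12 revolutions per day

12 revolutions per day


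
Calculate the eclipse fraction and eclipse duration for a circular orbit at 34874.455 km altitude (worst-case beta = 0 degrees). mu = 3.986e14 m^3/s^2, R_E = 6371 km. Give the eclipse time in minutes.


r = 41245.4550 km
T = 1389.3898 min
Eclipse fraction = arcsin(R_E/r)/pi = arcsin(6371.0000/41245.4550)/pi
= arcsin(0.1544655)/pi = 0.04936555
Eclipse duration = 0.04936555 * 1389.3898 = 68.5880 min

68.5880 minutes


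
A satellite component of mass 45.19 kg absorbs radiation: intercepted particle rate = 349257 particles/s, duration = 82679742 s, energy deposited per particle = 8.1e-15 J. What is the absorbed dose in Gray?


Total energy deposited = rate * time * E_per
  = 349257 * 82679742 * 8.1e-15 = 0.2338995 J
Dose = E_total / mass = 0.2338995 / 45.19
Dose = 0.005175912 Gy

0.0052 Gy


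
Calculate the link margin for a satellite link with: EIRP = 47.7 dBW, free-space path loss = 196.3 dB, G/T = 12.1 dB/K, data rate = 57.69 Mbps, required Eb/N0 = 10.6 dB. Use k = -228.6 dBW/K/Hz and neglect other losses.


C/N0 = EIRP - FSPL + G/T - k = 47.7 - 196.3 + 12.1 - (-228.6)
C/N0 = 92.1000 dB-Hz
R_b = 57.69 Mbps = 5.769e+07 bps -> 10*log10(R_b) = 77.6110 dB-Hz
Eb/N0 = C/N0 - 10*log10(R_b) = 92.1000 - 77.6110 = 14.4890 dB
Margin = Eb/N0 - Eb/N0_req = 14.4890 - 10.6 = 3.8890 dB (link closes)

3.8890 dB


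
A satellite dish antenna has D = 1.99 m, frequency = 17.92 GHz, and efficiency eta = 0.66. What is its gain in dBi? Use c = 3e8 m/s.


lambda = c/f = 3e8 / 1.792e+10 = 0.01674107 m
G = eta*(pi*D/lambda)^2 = 0.66*(pi*1.99/0.01674107)^2
G = 92041.4252 (linear)
G = 10*log10(92041.4252) = 49.6398 dBi

49.6398 dBi


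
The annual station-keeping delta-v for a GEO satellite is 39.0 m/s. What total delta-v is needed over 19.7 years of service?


dV = rate * years = 39.0 * 19.7
dV = 768.3000 m/s

768.3000 m/s


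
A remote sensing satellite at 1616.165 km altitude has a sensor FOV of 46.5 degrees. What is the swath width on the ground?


FOV = 46.5 deg = 0.8115781 rad
swath = 2 * alt * tan(FOV/2) = 2 * 1616.165 * tan(0.4057891)
swath = 2 * 1616.165 * 0.4296339
swath = 1388.7186 km

1388.7186 km


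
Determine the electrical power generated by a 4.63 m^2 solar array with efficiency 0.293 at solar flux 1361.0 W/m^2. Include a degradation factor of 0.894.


P = area * eta * S * degradation
P = 4.63 * 0.293 * 1361.0 * 0.894
P = 1650.6092 W

1650.6092 W


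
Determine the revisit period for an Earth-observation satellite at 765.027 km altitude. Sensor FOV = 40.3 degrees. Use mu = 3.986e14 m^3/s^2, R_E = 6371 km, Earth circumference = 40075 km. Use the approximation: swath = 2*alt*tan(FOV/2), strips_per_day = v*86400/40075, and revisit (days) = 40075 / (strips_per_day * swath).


swath = 2*765.027*tan(0.3516838) = 561.4348 km
v = sqrt(mu/r) = 7473.7816 m/s = 7.4738 km/s
strips/day = v*86400/40075 = 7.4738*86400/40075 = 16.1132
coverage/day = strips * swath = 16.1132 * 561.4348 = 9046.4861 km
revisit = 40075 / 9046.4861 = 4.4299 days

4.4299 days


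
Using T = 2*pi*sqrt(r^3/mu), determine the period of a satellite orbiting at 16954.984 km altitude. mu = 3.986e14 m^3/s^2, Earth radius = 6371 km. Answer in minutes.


r = 23325.9840 km = 2.3325984e+07 m
T = 2*pi*sqrt(r^3/mu) = 2*pi*sqrt(1.2691704e+22 / 3.986e14)
T = 35454.4850 s = 590.9081 min

590.9081 minutes


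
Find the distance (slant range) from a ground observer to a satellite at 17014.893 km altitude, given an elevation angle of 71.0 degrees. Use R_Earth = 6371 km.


h = 17014.893 km, el = 71.0 deg
d = -R_E*sin(el) + sqrt((R_E*sin(el))^2 + 2*R_E*h + h^2)
d = -6371.0000*sin(1.2392) + sqrt((6371.0000*0.9455186)^2 + 2*6371.0000*17014.893 + 17014.893^2)
d = 17269.8279 km

17269.8279 km


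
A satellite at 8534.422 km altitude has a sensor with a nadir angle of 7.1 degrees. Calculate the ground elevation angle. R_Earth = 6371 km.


r = R_E + alt = 14905.4220 km
Law of sines in the satellite / Earth-center / ground-point triangle:
  sin(nadir)/R_E = sin(90 + el)/r  =>  cos(el) = (r/R_E)*sin(nadir)
cos(el) = (14905.4220 / 6371.0000) * sin(7.1 deg) = 0.2891747
el = arccos(0.2891747) = 73.1914 deg
(Earth-central angle = 90 - nadir - el = 9.7086 deg)

73.1914 degrees


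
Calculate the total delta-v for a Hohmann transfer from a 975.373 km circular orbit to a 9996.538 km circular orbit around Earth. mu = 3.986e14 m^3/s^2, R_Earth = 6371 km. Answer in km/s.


r1 = 7346.3730 km = 7.346373e+06 m
r2 = 16367.5380 km = 1.6367538e+07 m
dv1 = sqrt(mu/r1)*(sqrt(2*r2/(r1+r2)) - 1) = 1288.3980 m/s
dv2 = sqrt(mu/r2)*(1 - sqrt(2*r1/(r1+r2))) = 1050.4581 m/s
total dv = |dv1| + |dv2| = 1288.3980 + 1050.4581 = 2338.8562 m/s = 2.3389 km/s

2.3389 km/s


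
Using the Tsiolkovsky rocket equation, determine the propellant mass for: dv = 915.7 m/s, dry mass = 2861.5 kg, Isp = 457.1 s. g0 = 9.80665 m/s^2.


ve = Isp * g0 = 457.1 * 9.80665 = 4482.619715 m/s
mass ratio = exp(dv/ve) = exp(915.7/4482.619715) = 1.22663895
m_prop = m_dry * (mr - 1) = 2861.5 * (1.22663895 - 1)
m_prop = 648.5274 kg

648.5274 kg


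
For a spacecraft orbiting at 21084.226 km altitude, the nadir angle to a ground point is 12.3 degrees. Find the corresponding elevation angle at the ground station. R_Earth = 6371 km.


r = R_E + alt = 27455.2260 km
Law of sines in the satellite / Earth-center / ground-point triangle:
  sin(nadir)/R_E = sin(90 + el)/r  =>  cos(el) = (r/R_E)*sin(nadir)
cos(el) = (27455.2260 / 6371.0000) * sin(12.3 deg) = 0.9180344
el = arccos(0.9180344) = 23.3596 deg
(Earth-central angle = 90 - nadir - el = 54.3404 deg)

23.3596 degrees


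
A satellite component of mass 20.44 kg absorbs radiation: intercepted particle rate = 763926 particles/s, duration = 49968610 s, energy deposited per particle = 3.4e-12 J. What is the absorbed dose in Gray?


Total energy deposited = rate * time * E_per
  = 763926 * 49968610 * 3.4e-12 = 129.7859 J
Dose = E_total / mass = 129.7859 / 20.44
Dose = 6.3496 Gy

6.3496 Gy


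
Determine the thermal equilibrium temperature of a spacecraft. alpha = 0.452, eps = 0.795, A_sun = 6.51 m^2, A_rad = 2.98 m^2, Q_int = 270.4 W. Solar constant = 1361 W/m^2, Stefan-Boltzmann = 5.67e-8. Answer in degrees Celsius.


Numerator = alpha*S*A_sun + Q_int = 0.452*1361*6.51 + 270.4 = 4275.1697 W
Denominator = eps*sigma*A_rad = 0.795*5.67e-8*2.98 = 1.3432797e-07 W/K^4
T^4 = 3.1826355e+10 K^4
T = 422.3736 K = 149.2236 C

149.2236 degrees Celsius


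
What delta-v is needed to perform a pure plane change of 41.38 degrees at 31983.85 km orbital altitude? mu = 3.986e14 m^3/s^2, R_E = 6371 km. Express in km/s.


r = 38354.8500 km = 3.835485e+07 m
V = sqrt(mu/r) = 3223.7288 m/s
di = 41.38 deg = 0.7222172 rad
dV = 2*V*sin(di/2) = 2*3223.7288*sin(0.3611086)
dV = 2277.9614 m/s = 2.2780 km/s

2.2780 km/s


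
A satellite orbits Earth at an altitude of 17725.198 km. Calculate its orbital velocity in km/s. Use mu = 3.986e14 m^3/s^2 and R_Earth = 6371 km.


r = R_E + alt = 6371.0 + 17725.198 = 24096.1980 km = 2.4096198e+07 m
v = sqrt(mu/r) = sqrt(3.986e14 / 2.4096198e+07) = 4067.1893 m/s = 4.0672 km/s

4.0672 km/s


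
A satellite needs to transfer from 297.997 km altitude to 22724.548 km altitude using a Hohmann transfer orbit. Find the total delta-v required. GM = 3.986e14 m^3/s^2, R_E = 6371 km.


r1 = 6668.9970 km = 6.668997e+06 m
r2 = 29095.5480 km = 2.9095548e+07 m
dv1 = sqrt(mu/r1)*(sqrt(2*r2/(r1+r2)) - 1) = 2130.3909 m/s
dv2 = sqrt(mu/r2)*(1 - sqrt(2*r1/(r1+r2))) = 1440.9666 m/s
total dv = |dv1| + |dv2| = 2130.3909 + 1440.9666 = 3571.3575 m/s = 3.5714 km/s

3.5714 km/s


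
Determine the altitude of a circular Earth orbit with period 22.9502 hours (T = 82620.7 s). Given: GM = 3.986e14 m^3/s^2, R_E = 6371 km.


T = 82620.7 s
r = (mu*T^2/(4*pi^2))^(1/3) = (3.986e14 * 82620.7^2 / (4*pi^2))^(1/3)
r = 4.1000117e+07 m = 41000.1173 km
alt = r - R_E = 41000.1173 - 6371 = 34629.1173 km

34629.1173 km


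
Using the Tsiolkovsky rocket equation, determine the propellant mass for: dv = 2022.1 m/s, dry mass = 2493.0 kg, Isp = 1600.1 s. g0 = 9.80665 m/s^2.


ve = Isp * g0 = 1600.1 * 9.80665 = 15691.620665 m/s
mass ratio = exp(dv/ve) = exp(2022.1/15691.620665) = 1.13753650
m_prop = m_dry * (mr - 1) = 2493.0 * (1.13753650 - 1)
m_prop = 342.8785 kg

342.8785 kg


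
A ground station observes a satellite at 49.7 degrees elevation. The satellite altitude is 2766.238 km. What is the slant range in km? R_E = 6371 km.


h = 2766.238 km, el = 49.7 deg
d = -R_E*sin(el) + sqrt((R_E*sin(el))^2 + 2*R_E*h + h^2)
d = -6371.0000*sin(0.8674286) + sqrt((6371.0000*0.7626683)^2 + 2*6371.0000*2766.238 + 2766.238^2)
d = 3296.3432 km

3296.3432 km


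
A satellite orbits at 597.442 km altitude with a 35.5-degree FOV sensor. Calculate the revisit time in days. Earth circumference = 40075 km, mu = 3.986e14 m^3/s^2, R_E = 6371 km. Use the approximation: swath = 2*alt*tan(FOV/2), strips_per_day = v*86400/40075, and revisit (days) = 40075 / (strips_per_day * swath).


swath = 2*597.442*tan(0.3097959) = 382.4854 km
v = sqrt(mu/r) = 7563.1167 m/s = 7.5631 km/s
strips/day = v*86400/40075 = 7.5631*86400/40075 = 16.3058
coverage/day = strips * swath = 16.3058 * 382.4854 = 6236.7144 km
revisit = 40075 / 6236.7144 = 6.4257 days

6.4257 days


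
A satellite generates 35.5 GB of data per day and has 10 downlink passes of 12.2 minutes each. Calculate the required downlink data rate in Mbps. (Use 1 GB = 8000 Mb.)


total contact time = 10 * 12.2 * 60 = 7320.0000 s
data = 35.5 GB = 284000.0000 Mb
rate = 284000.0000 / 7320.0000 = 38.7978 Mbps

38.7978 Mbps


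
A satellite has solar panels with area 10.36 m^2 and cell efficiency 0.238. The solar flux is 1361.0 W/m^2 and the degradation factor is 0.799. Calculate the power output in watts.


P = area * eta * S * degradation
P = 10.36 * 0.238 * 1361.0 * 0.799
P = 2681.2766 W

2681.2766 W


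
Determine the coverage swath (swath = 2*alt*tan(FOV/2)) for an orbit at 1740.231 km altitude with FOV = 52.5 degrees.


FOV = 52.5 deg = 0.9162979 rad
swath = 2 * alt * tan(FOV/2) = 2 * 1740.231 * tan(0.4581489)
swath = 2 * 1740.231 * 0.4931454
swath = 1716.3739 km

1716.3739 km


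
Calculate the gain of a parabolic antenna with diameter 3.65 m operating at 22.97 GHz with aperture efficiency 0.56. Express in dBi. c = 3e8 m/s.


lambda = c/f = 3e8 / 2.297e+10 = 0.01306051 m
G = eta*(pi*D/lambda)^2 = 0.56*(pi*3.65/0.01306051)^2
G = 431671.1082 (linear)
G = 10*log10(431671.1082) = 56.3515 dBi

56.3515 dBi


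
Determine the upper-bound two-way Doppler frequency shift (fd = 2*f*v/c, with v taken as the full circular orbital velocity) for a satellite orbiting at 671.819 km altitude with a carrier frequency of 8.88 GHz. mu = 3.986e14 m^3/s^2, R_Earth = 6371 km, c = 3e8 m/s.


r = 7.042819e+06 m
v = sqrt(mu/r) = 7523.0749 m/s (worst-case radial velocity)
f = 8.88 GHz = 8.88e+09 Hz
fd = 2*f*v/c = 2*8.88e+09*7523.0749/3.0e+08
fd = 445366.0319 Hz

445366.0319 Hz


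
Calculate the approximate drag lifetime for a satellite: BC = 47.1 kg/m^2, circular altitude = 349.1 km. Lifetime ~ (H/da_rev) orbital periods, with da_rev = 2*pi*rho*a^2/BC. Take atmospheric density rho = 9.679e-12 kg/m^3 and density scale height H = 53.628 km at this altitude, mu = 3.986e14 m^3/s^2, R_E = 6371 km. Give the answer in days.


a = R_E + alt = 6720.1000 km = 6.7201e+06 m
da_rev = 2*pi*rho*a^2/BC = 2*pi*9.679e-12*(6.7201e+06)^2/47.1 = 58.309716 m per revolution
N = H/da_rev = 53628.0000 m / 58.309716 m = 919.7095 revolutions
P = 2*pi*sqrt(a^3/mu) = 5482.4518 s
lifetime = N*P = 919.7095 * 5482.4518 = 5.0422631e+06 s = 58.3595 days

58.3595 days


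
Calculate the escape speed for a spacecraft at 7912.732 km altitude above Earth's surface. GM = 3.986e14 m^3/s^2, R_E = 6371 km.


r = 6371.0 + 7912.732 = 14283.7320 km = 1.4283732e+07 m
v_esc = sqrt(2*mu/r) = sqrt(2*3.986e14 / 1.4283732e+07)
v_esc = 7470.7258 m/s = 7.4707 km/s

7.4707 km/s


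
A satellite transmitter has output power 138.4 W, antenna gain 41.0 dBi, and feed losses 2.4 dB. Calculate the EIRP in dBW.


Pt = 138.4 W = 21.4114 dBW
EIRP = Pt_dBW + Gt - losses = 21.4114 + 41.0 - 2.4 = 60.0114 dBW

60.0114 dBW


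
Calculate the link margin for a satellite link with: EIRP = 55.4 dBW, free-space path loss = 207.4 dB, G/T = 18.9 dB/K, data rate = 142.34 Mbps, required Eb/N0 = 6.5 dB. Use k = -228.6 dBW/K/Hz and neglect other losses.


C/N0 = EIRP - FSPL + G/T - k = 55.4 - 207.4 + 18.9 - (-228.6)
C/N0 = 95.5000 dB-Hz
R_b = 142.34 Mbps = 1.4234e+08 bps -> 10*log10(R_b) = 81.5333 dB-Hz
Eb/N0 = C/N0 - 10*log10(R_b) = 95.5000 - 81.5333 = 13.9667 dB
Margin = Eb/N0 - Eb/N0_req = 13.9667 - 6.5 = 7.4667 dB (link closes)

7.4667 dB


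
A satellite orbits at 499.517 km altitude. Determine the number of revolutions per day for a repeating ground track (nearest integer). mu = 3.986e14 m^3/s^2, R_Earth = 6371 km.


r = 6.870517e+06 m
T = 2*pi*sqrt(r^3/mu) = 5667.5499 s = 94.4592 min
revs/day = 1440 / 94.4592 = 15.2447
Rounded: 15 revolutions per day

15 revolutions per day


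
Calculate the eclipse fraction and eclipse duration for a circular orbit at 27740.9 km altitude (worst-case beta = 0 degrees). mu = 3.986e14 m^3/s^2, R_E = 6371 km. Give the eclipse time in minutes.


r = 34111.9000 km
T = 1045.0061 min
Eclipse fraction = arcsin(R_E/r)/pi = arcsin(6371.0000/34111.9000)/pi
= arcsin(0.1867677)/pi = 0.05980116
Eclipse duration = 0.05980116 * 1045.0061 = 62.4926 min

62.4926 minutes


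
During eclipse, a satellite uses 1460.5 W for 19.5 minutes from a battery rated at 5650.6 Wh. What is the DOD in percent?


E_used = P * t / 60 = 1460.5 * 19.5 / 60 = 474.6625 Wh
DOD = E_used / E_total * 100 = 474.6625 / 5650.6 * 100
DOD = 8.4002 %

8.4002 %


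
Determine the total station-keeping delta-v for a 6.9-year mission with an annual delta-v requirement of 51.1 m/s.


dV = rate * years = 51.1 * 6.9
dV = 352.5900 m/s

352.5900 m/s


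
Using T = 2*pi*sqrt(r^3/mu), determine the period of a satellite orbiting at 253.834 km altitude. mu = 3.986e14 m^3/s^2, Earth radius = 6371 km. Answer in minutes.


r = 6624.8340 km = 6.624834e+06 m
T = 2*pi*sqrt(r^3/mu) = 2*pi*sqrt(2.9075353e+20 / 3.986e14)
T = 5366.2849 s = 89.4381 min

89.4381 minutes


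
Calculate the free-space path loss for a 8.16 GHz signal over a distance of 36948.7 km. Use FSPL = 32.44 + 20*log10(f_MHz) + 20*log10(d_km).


f = 8.16 GHz = 8160.0000 MHz
d = 36948.7 km
FSPL = 32.44 + 20*log10(8160.0000) + 20*log10(36948.7)
FSPL = 32.44 + 78.2338 + 91.3520
FSPL = 202.0258 dB

202.0258 dB


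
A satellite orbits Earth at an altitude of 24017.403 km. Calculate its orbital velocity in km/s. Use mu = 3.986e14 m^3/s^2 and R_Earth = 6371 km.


r = R_E + alt = 6371.0 + 24017.403 = 30388.4030 km = 3.0388403e+07 m
v = sqrt(mu/r) = sqrt(3.986e14 / 3.0388403e+07) = 3621.7186 m/s = 3.6217 km/s

3.6217 km/s


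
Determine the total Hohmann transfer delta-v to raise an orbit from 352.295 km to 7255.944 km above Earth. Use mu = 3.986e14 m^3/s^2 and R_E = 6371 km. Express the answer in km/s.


r1 = 6723.2950 km = 6.723295e+06 m
r2 = 13626.9440 km = 1.3626944e+07 m
dv1 = sqrt(mu/r1)*(sqrt(2*r2/(r1+r2)) - 1) = 1210.8352 m/s
dv2 = sqrt(mu/r2)*(1 - sqrt(2*r1/(r1+r2))) = 1012.0730 m/s
total dv = |dv1| + |dv2| = 1210.8352 + 1012.0730 = 2222.9082 m/s = 2.2229 km/s

2.2229 km/s


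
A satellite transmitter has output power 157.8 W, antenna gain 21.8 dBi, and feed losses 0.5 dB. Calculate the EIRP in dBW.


Pt = 157.8 W = 21.9811 dBW
EIRP = Pt_dBW + Gt - losses = 21.9811 + 21.8 - 0.5 = 43.2811 dBW

43.2811 dBW


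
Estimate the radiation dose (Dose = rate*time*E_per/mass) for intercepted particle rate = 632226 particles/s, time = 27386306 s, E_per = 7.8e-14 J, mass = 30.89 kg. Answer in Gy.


Total energy deposited = rate * time * E_per
  = 632226 * 27386306 * 7.8e-14 = 1.3505 J
Dose = E_total / mass = 1.3505 / 30.89
Dose = 0.04372024 Gy

0.0437 Gy


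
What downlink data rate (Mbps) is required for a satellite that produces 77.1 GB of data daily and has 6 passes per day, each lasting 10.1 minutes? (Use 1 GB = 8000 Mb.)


total contact time = 6 * 10.1 * 60 = 3636.0000 s
data = 77.1 GB = 616800.0000 Mb
rate = 616800.0000 / 3636.0000 = 169.6370 Mbps

169.6370 Mbps


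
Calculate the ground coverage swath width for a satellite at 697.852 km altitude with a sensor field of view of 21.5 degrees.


FOV = 21.5 deg = 0.3752458 rad
swath = 2 * alt * tan(FOV/2) = 2 * 697.852 * tan(0.1876229)
swath = 2 * 697.852 * 0.1898559
swath = 264.9827 km

264.9827 km


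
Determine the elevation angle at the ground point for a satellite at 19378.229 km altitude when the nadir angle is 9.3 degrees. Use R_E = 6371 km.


r = R_E + alt = 25749.2290 km
Law of sines in the satellite / Earth-center / ground-point triangle:
  sin(nadir)/R_E = sin(90 + el)/r  =>  cos(el) = (r/R_E)*sin(nadir)
cos(el) = (25749.2290 / 6371.0000) * sin(9.3 deg) = 0.653143
el = arccos(0.653143) = 49.2210 deg
(Earth-central angle = 90 - nadir - el = 31.4790 deg)

49.2210 degrees


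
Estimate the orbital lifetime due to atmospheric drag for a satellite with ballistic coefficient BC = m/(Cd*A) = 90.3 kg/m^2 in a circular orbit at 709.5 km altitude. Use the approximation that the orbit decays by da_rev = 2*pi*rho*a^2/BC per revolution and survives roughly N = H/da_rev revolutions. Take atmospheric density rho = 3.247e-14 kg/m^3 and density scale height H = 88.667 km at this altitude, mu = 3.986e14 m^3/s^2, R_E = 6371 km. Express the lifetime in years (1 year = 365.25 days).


a = R_E + alt = 7080.5000 km = 7.0805e+06 m
da_rev = 2*pi*rho*a^2/BC = 2*pi*3.247e-14*(7.0805e+06)^2/90.3 = 0.113266703 m per revolution
N = H/da_rev = 88667.0000 m / 0.113266703 m = 782816.1082 revolutions
P = 2*pi*sqrt(a^3/mu) = 5929.3503 s
lifetime = N*P = 782816.1082 * 5929.3503 = 4.641591e+09 s = 53722.1176 days
years = 53722.1176 / 365.25 = 147.0831 years

147.0831 years


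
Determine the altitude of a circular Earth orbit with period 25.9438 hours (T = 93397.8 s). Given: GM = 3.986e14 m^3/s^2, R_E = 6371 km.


T = 93397.8 s
r = (mu*T^2/(4*pi^2))^(1/3) = (3.986e14 * 93397.8^2 / (4*pi^2))^(1/3)
r = 4.4492173e+07 m = 44492.1730 km
alt = r - R_E = 44492.1730 - 6371 = 38121.1730 km

38121.1730 km


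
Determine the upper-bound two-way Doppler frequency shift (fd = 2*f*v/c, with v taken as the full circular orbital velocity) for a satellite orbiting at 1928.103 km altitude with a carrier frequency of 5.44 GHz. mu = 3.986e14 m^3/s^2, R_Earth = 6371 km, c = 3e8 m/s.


r = 8.299103e+06 m
v = sqrt(mu/r) = 6930.3165 m/s (worst-case radial velocity)
f = 5.44 GHz = 5.44e+09 Hz
fd = 2*f*v/c = 2*5.44e+09*6930.3165/3.0e+08
fd = 251339.4790 Hz

251339.4790 Hz


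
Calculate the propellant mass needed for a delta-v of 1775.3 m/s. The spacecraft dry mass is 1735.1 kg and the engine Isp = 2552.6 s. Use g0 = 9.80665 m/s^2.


ve = Isp * g0 = 2552.6 * 9.80665 = 25032.454790 m/s
mass ratio = exp(dv/ve) = exp(1775.3/25032.454790) = 1.07349527
m_prop = m_dry * (mr - 1) = 1735.1 * (1.07349527 - 1)
m_prop = 127.5216 kg

127.5216 kg


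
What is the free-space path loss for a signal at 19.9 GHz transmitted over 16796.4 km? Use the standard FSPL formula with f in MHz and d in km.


f = 19.9 GHz = 19900.0000 MHz
d = 16796.4 km
FSPL = 32.44 + 20*log10(19900.0000) + 20*log10(16796.4)
FSPL = 32.44 + 85.9771 + 84.5043
FSPL = 202.9214 dB

202.9214 dB


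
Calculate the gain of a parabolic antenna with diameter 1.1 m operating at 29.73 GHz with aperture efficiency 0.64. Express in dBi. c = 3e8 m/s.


lambda = c/f = 3e8 / 2.973e+10 = 0.01009082 m
G = eta*(pi*D/lambda)^2 = 0.64*(pi*1.1/0.01009082)^2
G = 75060.6634 (linear)
G = 10*log10(75060.6634) = 48.7541 dBi

48.7541 dBi


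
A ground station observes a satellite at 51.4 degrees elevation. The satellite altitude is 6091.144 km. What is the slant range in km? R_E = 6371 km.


h = 6091.144 km, el = 51.4 deg
d = -R_E*sin(el) + sqrt((R_E*sin(el))^2 + 2*R_E*h + h^2)
d = -6371.0000*sin(0.8970992) + sqrt((6371.0000*0.7815205)^2 + 2*6371.0000*6091.144 + 6091.144^2)
d = 6832.2200 km

6832.2200 km


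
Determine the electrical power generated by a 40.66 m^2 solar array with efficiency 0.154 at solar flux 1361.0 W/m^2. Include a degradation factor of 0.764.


P = area * eta * S * degradation
P = 40.66 * 0.154 * 1361.0 * 0.764
P = 6510.8783 W

6510.8783 W


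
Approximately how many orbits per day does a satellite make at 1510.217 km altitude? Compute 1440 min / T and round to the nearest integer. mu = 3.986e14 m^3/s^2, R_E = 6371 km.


r = 7.881217e+06 m
T = 2*pi*sqrt(r^3/mu) = 6963.0762 s = 116.0513 min
revs/day = 1440 / 116.0513 = 12.4083
Rounded: 12 revolutions per day

12 revolutions per day


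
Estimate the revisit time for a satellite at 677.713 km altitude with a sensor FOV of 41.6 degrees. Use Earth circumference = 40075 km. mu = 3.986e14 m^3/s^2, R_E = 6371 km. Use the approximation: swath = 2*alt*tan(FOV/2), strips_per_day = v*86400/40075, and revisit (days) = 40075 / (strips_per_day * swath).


swath = 2*677.713*tan(0.3630285) = 514.8780 km
v = sqrt(mu/r) = 7519.9289 m/s = 7.5199 km/s
strips/day = v*86400/40075 = 7.5199*86400/40075 = 16.2126
coverage/day = strips * swath = 16.2126 * 514.8780 = 8347.5362 km
revisit = 40075 / 8347.5362 = 4.8008 days

4.8008 days


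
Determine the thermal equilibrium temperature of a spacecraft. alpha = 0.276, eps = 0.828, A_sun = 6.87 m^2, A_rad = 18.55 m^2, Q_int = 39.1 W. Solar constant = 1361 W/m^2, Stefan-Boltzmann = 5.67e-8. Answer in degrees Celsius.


Numerator = alpha*S*A_sun + Q_int = 0.276*1361*6.87 + 39.1 = 2619.7193 W
Denominator = eps*sigma*A_rad = 0.828*5.67e-8*18.55 = 8.7087798e-07 W/K^4
T^4 = 3.0081359e+09 K^4
T = 234.1932 K = -38.9568 C

-38.9568 degrees Celsius


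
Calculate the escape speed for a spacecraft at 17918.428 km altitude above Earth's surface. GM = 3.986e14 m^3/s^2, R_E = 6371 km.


r = 6371.0 + 17918.428 = 24289.4280 km = 2.4289428e+07 m
v_esc = sqrt(2*mu/r) = sqrt(2*3.986e14 / 2.4289428e+07)
v_esc = 5728.9496 m/s = 5.7289 km/s

5.7289 km/s


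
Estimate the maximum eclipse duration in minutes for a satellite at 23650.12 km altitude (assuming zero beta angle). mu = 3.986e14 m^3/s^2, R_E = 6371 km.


r = 30021.1200 km
T = 862.7805 min
Eclipse fraction = arcsin(R_E/r)/pi = arcsin(6371.0000/30021.1200)/pi
= arcsin(0.2122173)/pi = 0.06806845
Eclipse duration = 0.06806845 * 862.7805 = 58.7281 min

58.7281 minutes


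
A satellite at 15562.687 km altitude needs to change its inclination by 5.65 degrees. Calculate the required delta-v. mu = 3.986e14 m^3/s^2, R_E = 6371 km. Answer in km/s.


r = 21933.6870 km = 2.1933687e+07 m
V = sqrt(mu/r) = 4262.9754 m/s
di = 5.65 deg = 0.0986111 rad
dV = 2*V*sin(di/2) = 2*4262.9754*sin(0.04930555)
dV = 420.2064 m/s = 0.4202064 km/s

0.4202 km/s


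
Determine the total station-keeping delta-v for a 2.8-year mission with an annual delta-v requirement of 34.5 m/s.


dV = rate * years = 34.5 * 2.8
dV = 96.6000 m/s

96.6000 m/s


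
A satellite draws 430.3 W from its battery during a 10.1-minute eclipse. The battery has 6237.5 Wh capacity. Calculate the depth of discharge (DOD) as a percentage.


E_used = P * t / 60 = 430.3 * 10.1 / 60 = 72.4338 Wh
DOD = E_used / E_total * 100 = 72.4338 / 6237.5 * 100
DOD = 1.1613 %

1.1613 %


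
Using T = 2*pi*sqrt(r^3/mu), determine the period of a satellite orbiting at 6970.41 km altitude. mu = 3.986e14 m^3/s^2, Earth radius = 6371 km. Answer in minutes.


r = 13341.4100 km = 1.334141e+07 m
T = 2*pi*sqrt(r^3/mu) = 2*pi*sqrt(2.3746805e+21 / 3.986e14)
T = 15336.0607 s = 255.6010 min

255.6010 minutes


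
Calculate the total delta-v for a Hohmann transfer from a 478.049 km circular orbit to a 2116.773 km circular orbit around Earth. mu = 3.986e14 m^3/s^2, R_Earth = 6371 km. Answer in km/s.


r1 = 6849.0490 km = 6.849049e+06 m
r2 = 8487.7730 km = 8.487773e+06 m
dv1 = sqrt(mu/r1)*(sqrt(2*r2/(r1+r2)) - 1) = 397.2208 m/s
dv2 = sqrt(mu/r2)*(1 - sqrt(2*r1/(r1+r2))) = 376.4504 m/s
total dv = |dv1| + |dv2| = 397.2208 + 376.4504 = 773.6712 m/s = 0.7736712 km/s

0.7737 km/s


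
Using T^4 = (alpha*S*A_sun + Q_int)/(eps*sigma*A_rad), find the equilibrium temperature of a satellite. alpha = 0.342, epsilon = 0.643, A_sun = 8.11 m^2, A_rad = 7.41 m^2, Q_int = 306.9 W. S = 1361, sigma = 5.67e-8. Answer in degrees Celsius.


Numerator = alpha*S*A_sun + Q_int = 0.342*1361*8.11 + 306.9 = 4081.7968 W
Denominator = eps*sigma*A_rad = 0.643*5.67e-8*7.41 = 2.7015452e-07 W/K^4
T^4 = 1.5109119e+10 K^4
T = 350.5983 K = 77.4483 C

77.4483 degrees Celsius


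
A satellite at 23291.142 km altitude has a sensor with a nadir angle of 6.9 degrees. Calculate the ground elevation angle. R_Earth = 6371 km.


r = R_E + alt = 29662.1420 km
Law of sines in the satellite / Earth-center / ground-point triangle:
  sin(nadir)/R_E = sin(90 + el)/r  =>  cos(el) = (r/R_E)*sin(nadir)
cos(el) = (29662.1420 / 6371.0000) * sin(6.9 deg) = 0.5593339
el = arccos(0.5593339) = 55.9903 deg
(Earth-central angle = 90 - nadir - el = 27.1097 deg)

55.9903 degrees


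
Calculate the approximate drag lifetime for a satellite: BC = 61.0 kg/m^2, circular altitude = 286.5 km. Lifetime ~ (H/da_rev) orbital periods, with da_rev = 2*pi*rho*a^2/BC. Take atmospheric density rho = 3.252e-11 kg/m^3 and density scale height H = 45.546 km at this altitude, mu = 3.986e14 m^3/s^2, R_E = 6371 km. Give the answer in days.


a = R_E + alt = 6657.5000 km = 6.6575e+06 m
da_rev = 2*pi*rho*a^2/BC = 2*pi*3.252e-11*(6.6575e+06)^2/61.0 = 148.464603 m per revolution
N = H/da_rev = 45546.0000 m / 148.464603 m = 306.7802 revolutions
P = 2*pi*sqrt(a^3/mu) = 5406.0242 s
lifetime = N*P = 306.7802 * 5406.0242 = 1.6584612e+06 s = 19.1952 days

19.1952 days


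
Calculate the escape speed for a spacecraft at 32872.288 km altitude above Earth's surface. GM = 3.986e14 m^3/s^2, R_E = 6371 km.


r = 6371.0 + 32872.288 = 39243.2880 km = 3.9243288e+07 m
v_esc = sqrt(2*mu/r) = sqrt(2*3.986e14 / 3.9243288e+07)
v_esc = 4507.1390 m/s = 4.5071 km/s

4.5071 km/s


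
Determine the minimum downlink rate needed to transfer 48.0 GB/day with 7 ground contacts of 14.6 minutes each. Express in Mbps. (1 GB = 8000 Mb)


total contact time = 7 * 14.6 * 60 = 6132.0000 s
data = 48.0 GB = 384000.0000 Mb
rate = 384000.0000 / 6132.0000 = 62.6223 Mbps

62.6223 Mbps
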